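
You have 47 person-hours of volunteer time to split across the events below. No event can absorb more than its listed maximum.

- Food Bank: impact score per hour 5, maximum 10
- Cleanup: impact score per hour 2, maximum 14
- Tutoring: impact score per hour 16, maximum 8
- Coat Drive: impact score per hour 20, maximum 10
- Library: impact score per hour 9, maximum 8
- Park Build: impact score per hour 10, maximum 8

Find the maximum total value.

536

Highest impact score per hour first: Coat Drive 20 > Tutoring 16 > Park Build 10 > Library 9 > Food Bank 5 > Cleanup 2.
Coat Drive: +10 to 10 (cap) → 37 left.
Tutoring: +8 to 8 (cap) → 29 left.
Give Park Build 8 to hit its cap of 8 → 21 left.
Give Library 8 to hit its cap of 8 → 13 left.
Food Bank: +10 to 10 (cap) → 3 left.
Cleanup: +3 (room for 14) → 3. Pool exhausted.
Total = 5×10 + 2×3 + 16×8 + 20×10 + 9×8 + 10×8 = 536.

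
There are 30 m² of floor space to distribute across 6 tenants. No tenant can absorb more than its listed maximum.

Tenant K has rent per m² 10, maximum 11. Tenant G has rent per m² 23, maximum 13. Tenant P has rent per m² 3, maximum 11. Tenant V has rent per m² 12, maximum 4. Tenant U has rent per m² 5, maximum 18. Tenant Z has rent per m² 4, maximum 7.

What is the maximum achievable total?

467

Highest rent per m² first: Tenant G 23 > Tenant V 12 > Tenant K 10 > Tenant U 5 > Tenant Z 4 > Tenant P 3.
Tenant G: +13 to 13 (cap) ; 17 left.
Give Tenant V 4 to hit its cap of 4 ; 13 left.
Give Tenant K 11 to hit its cap of 11 ; 2 left.
Tenant U: +2 (room for 18) → 2. Pool exhausted.
Total = 10×11 + 23×13 + 12×4 + 5×2 = 467.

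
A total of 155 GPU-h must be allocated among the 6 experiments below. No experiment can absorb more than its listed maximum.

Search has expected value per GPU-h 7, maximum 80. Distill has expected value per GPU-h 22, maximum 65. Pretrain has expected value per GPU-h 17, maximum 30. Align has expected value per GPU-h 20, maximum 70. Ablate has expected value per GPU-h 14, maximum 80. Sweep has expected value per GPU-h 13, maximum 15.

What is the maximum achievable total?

Highest expected value per GPU-h first: Distill 22 > Align 20 > Pretrain 17 > Ablate 14 > Sweep 13 > Search 7.
Give Distill 65 to hit its cap of 65 — 90 left.
Give Align 70 to hit its cap of 70 — 20 left.
Pretrain: +20 (room for 30) → 20. Pool exhausted.
Total = 22×65 + 17×20 + 20×70 = 3170.

3170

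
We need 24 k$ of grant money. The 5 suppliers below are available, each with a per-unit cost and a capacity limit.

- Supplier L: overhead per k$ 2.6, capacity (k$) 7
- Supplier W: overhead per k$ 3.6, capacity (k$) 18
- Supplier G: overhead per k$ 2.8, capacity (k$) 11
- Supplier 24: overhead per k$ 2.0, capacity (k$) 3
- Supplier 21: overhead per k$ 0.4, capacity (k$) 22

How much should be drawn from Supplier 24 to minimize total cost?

Use suppliers in increasing cost order.
Supplier 21 (0.4): use full 22 — 2 k$ to go.
Supplier 24 at 2.0: take 2 of its 3 — requirement met.
Supplier L, Supplier G, Supplier W: unused.

2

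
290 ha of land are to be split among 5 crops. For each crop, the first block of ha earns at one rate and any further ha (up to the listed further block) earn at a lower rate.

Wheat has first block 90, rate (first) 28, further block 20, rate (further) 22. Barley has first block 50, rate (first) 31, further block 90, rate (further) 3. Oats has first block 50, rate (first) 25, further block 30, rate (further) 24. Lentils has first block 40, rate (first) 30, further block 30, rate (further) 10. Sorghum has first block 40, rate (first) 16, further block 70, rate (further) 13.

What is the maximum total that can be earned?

7840

Order all 10 blocks by rate: Barley/first 31 > Lentils/first 30 > Wheat/first 28 > Oats/first 25 > Oats/second 24 > Wheat/second 22 > Sorghum/first 16 > Sorghum/second 13 > Lentils/second 10 > Barley/second 3.
Barley first at 31: fill all 50 → 240 left.
Lentils first at 30: fill all 40 → 200 left.
Wheat first at 28: fill all 90 → 110 left.
Oats first at 25: fill all 50 → 60 left.
Oats second at 24: fill all 30 → 30 left.
Fill Wheat second block (20 at 22) → 10 left.
10 remain; put them into Sorghum first at 16.
Total = 31×50 + 30×40 + 28×90 + 25×50 + 24×30 + 22×20 + 16×10 = 7840.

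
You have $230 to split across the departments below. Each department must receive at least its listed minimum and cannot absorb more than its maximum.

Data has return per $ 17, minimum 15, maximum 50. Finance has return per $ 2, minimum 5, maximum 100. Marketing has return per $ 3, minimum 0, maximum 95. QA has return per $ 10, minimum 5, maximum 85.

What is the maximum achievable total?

1980

Meeting every minimum uses 15+5+0+5 = 25 $, leaving 205.
Order the departments by return per $: Data 17 > QA 10 > Marketing 3 > Finance 2.
Data takes 35 more to reach its cap of 50 — 170 left.
QA takes 80 more to reach its cap of 85 — 90 left.
Marketing: +90 (room for 95) → 90. Pool exhausted.
Total = 17×50 + 2×5 + 3×90 + 10×85 = 1980.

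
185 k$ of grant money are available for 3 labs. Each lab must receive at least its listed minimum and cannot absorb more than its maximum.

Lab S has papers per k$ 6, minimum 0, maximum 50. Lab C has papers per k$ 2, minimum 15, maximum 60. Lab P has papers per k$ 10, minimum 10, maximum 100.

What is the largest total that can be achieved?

1370

Meeting every minimum uses 0+15+10 = 25 k$, leaving 160.
Rank by papers per k$: Lab P 10 > Lab S 6 > Lab C 2.
Give Lab P 90 more to hit its cap of 100 ; 70 left.
Give Lab S 50 more to hit its cap of 50 ; 20 left.
Only 20 left; Lab C takes them to reach 35.
Total = 6×50 + 2×35 + 10×100 = 1370.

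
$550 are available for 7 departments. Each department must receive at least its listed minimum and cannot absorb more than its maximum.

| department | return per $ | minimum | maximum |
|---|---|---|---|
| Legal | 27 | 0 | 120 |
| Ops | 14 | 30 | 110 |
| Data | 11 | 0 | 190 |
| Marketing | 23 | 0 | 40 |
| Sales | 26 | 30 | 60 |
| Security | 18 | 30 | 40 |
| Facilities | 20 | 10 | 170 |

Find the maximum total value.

Meeting every minimum uses 0+30+0+0+30+30+10 = 100 $, leaving 450.
Highest return per $ first: Legal 27 > Sales 26 > Marketing 23 > Facilities 20 > Security 18 > Ops 14 > Data 11.
Legal takes 120 more to reach its cap of 120 → 330 left.
Sales: +30 to 60 (cap) → 300 left.
Marketing takes 40 more to reach its cap of 40 → 260 left.
Facilities takes 160 more to reach its cap of 170 → 100 left.
Give Security 10 more to hit its cap of 40 → 90 left.
Ops takes 80 more to reach its cap of 110 → 10 left.
Data: +10 (room for 190) → 10. Pool exhausted.
Total = 27×120 + 14×110 + 11×10 + 23×40 + 26×60 + 18×40 + 20×170 = 11490.

11490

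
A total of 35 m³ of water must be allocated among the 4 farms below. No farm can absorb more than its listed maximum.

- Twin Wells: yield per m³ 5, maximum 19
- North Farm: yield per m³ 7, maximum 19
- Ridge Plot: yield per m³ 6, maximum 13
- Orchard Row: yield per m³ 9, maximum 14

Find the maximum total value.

271

Highest yield per m³ first: Orchard Row 9 > North Farm 7 > Ridge Plot 6 > Twin Wells 5.
Orchard Row: +14 to 14 (cap) — 21 left.
North Farm: +19 to 19 (cap) — 2 left.
Only 2 left; Ridge Plot takes them to reach 2.
Total = 7×19 + 6×2 + 9×14 = 271.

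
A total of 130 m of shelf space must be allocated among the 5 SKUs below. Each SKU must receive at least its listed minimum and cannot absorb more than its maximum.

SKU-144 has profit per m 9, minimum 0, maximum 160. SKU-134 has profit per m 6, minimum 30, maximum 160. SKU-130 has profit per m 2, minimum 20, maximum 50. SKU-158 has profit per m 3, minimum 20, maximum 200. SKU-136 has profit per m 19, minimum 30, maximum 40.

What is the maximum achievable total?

1220

Meeting every minimum uses 0+30+20+20+30 = 100 m, leaving 30.
Order the SKUs by profit per m: SKU-136 19 > SKU-144 9 > SKU-134 6 > SKU-158 3 > SKU-130 2.
SKU-136 takes 10 more to reach its cap of 40 ; 20 left.
Only 20 left; SKU-144 takes them to reach 20.
Total = 9×20 + 6×30 + 2×20 + 3×20 + 19×40 = 1220.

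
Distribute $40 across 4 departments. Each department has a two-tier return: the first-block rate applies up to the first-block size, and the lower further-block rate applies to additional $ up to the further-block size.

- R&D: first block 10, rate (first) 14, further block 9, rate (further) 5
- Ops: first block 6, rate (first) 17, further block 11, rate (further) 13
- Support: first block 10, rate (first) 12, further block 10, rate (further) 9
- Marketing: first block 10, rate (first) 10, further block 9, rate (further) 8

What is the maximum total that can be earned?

535

Order all 8 blocks by rate: Ops/tier1 17 > R&D/tier1 14 > Ops/tier2 13 > Support/tier1 12 > Marketing/tier1 10 > Support/tier2 9 > Marketing/tier2 8 > R&D/tier2 5.
Fill Ops tier1 block (6 at 17) → 34 left.
Fill R&D tier1 block (10 at 14) → 24 left.
Fill Ops tier2 block (11 at 13) → 13 left.
Support tier1 at 12: fill all 10 → 3 left.
3 remain; put them into Marketing tier1 at 10.
Total = 17×6 + 14×10 + 13×11 + 12×10 + 10×3 = 535.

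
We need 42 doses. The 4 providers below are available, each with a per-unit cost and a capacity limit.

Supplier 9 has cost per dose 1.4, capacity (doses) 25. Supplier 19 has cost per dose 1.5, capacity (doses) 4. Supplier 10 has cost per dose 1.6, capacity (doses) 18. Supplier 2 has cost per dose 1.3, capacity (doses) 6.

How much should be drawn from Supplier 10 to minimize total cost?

Fill from the cheapest provider first.
Take 6 from Supplier 2 at 1.3 ; need 36 more.
Supplier 9 at 1.4: take all 25 doses ; 11 still needed.
Supplier 19 (1.5): use full 4 ; 7 doses to go.
Supplier 10 (1.6): take the remaining 7 ; done.

7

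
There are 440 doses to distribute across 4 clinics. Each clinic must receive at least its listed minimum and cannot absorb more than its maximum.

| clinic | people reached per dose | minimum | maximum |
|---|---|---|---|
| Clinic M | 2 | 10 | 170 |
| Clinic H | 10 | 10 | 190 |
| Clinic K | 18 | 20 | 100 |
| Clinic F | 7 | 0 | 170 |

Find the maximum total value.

4700

Meeting every minimum uses 10+10+20+0 = 40 doses, leaving 400.
Order the clinics by people reached per dose: Clinic K 18 > Clinic H 10 > Clinic F 7 > Clinic M 2.
Clinic K: +80 to 100 (cap) → 320 left.
Clinic H takes 180 more to reach its cap of 190 → 140 left.
Clinic F has room for 170 more but only 140 remain, so it gets 140.
Total = 2×10 + 10×190 + 18×100 + 7×140 = 4700.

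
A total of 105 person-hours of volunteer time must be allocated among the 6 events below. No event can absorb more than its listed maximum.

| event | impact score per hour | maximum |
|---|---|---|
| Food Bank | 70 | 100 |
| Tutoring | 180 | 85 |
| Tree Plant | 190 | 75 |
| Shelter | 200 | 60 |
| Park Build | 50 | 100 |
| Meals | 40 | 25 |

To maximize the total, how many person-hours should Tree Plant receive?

45

Order the events by impact score per hour: Shelter 200 > Tree Plant 190 > Tutoring 180 > Food Bank 70 > Park Build 50 > Meals 40.
Shelter takes 60 to reach its cap of 60 → 45 left.
Only 45 left; Tree Plant takes them to reach 45.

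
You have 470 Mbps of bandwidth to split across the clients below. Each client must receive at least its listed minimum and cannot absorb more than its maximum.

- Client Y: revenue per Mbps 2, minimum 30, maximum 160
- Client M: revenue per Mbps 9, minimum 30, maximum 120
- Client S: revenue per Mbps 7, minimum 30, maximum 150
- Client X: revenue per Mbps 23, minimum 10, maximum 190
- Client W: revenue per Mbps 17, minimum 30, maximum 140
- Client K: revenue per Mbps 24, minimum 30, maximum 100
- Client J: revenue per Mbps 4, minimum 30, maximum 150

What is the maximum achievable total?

8450

Meeting every minimum uses 30+30+30+10+30+30+30 = 190 Mbps, leaving 280.
Rank by revenue per Mbps: Client K 24 > Client X 23 > Client W 17 > Client M 9 > Client S 7 > Client J 4 > Client Y 2.
Client K takes 70 more to reach its cap of 100 — 210 left.
Give Client X 180 more to hit its cap of 190 — 30 left.
Client W has room for 110 more but only 30 remain, so it gets 60.
Total = 2×30 + 9×30 + 7×30 + 23×190 + 17×60 + 24×100 + 4×30 = 8450.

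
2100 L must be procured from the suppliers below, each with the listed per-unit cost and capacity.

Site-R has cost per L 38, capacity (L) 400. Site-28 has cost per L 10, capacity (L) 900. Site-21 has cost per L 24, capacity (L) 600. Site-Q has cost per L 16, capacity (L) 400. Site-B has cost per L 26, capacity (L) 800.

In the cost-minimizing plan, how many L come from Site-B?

Use suppliers in increasing cost order.
Site-28 at 10: take all 900 L ; 1200 still needed.
Site-Q (16): use full 400 ; 800 L to go.
Site-21 at 24: take all 600 L ; 200 still needed.
Site-B at 26: take 200 of its 800 ; requirement met.
Site-R: unused.

200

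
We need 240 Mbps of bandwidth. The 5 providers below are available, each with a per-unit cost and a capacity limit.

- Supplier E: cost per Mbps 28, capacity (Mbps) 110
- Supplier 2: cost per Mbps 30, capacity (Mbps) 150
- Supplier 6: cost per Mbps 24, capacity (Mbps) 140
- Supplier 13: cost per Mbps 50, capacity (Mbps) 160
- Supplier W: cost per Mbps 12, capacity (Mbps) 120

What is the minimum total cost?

Fill from the cheapest provider first.
Take 120 from Supplier W at 12 → need 120 more.
Take 120 from Supplier 6 at 24 to finish.
Supplier E, Supplier 2, Supplier 13: unused.
Cost = 120×12 + 120×24 = 4320.

4320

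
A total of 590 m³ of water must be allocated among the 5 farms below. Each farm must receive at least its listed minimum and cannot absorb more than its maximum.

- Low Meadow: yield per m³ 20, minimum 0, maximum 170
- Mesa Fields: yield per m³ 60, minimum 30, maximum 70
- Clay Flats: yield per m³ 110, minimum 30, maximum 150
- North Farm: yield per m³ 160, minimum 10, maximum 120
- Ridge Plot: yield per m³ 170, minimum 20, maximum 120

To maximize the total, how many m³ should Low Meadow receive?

130

Meeting every minimum uses 0+30+30+10+20 = 90 m³, leaving 500.
Rank by yield per m³: Ridge Plot 170 > North Farm 160 > Clay Flats 110 > Mesa Fields 60 > Low Meadow 20.
Ridge Plot takes 100 more to reach its cap of 120 → 400 left.
North Farm: +110 to 120 (cap) → 290 left.
Clay Flats takes 120 more to reach its cap of 150 → 170 left.
Give Mesa Fields 40 more to hit its cap of 70 → 130 left.
Low Meadow has room for 170 more but only 130 remain, so it gets 130.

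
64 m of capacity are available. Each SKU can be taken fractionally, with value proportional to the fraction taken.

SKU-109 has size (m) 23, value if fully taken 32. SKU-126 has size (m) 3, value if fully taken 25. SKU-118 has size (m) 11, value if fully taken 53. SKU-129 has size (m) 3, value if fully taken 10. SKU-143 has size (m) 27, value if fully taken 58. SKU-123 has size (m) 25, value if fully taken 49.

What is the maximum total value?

185.2

Rank by value-to-size ratio: SKU-126 25/3≈8.33, SKU-118 53/11≈4.82, SKU-129 10/3≈3.33, SKU-143 58/27≈2.15, SKU-123 49/25≈1.96, SKU-109 32/23≈1.39.
All 3 m of SKU-126 fit (value 25) ; 61 remain.
All 11 m of SKU-118 fit (value 53) ; 50 remain.
Take all of SKU-129 (3 m, value 10) ; 47 m left.
Take all of SKU-143 (27 m, value 58) ; 20 m left.
Fill the last 20 m with part of SKU-123: 20/25 of it earns 39.2.
Total value = 185.2.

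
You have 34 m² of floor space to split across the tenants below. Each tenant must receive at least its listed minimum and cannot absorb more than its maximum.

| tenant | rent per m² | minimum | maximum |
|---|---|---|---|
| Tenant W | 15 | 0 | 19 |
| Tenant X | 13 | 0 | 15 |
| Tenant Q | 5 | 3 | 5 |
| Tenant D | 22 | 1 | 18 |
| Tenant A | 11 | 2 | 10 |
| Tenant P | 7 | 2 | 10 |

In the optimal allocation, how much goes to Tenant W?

Meeting every minimum uses 0+0+3+1+2+2 = 8 m², leaving 26.
Rank by rent per m²: Tenant D 22 > Tenant W 15 > Tenant X 13 > Tenant A 11 > Tenant P 7 > Tenant Q 5.
Tenant D: +17 to 18 (cap) — 9 left.
Tenant W has room for 19 more but only 9 remain, so it gets 9.

9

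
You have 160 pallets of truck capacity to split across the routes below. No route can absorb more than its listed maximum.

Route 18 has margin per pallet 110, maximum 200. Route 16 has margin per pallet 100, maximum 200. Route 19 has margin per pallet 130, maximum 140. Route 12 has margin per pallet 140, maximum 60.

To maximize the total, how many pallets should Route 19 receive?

100

Rank by margin per pallet: Route 12 140 > Route 19 130 > Route 18 110 > Route 16 100.
Give Route 12 60 to hit its cap of 60 ; 100 left.
Route 19 has room for 140 but only 100 remain, so it gets 100.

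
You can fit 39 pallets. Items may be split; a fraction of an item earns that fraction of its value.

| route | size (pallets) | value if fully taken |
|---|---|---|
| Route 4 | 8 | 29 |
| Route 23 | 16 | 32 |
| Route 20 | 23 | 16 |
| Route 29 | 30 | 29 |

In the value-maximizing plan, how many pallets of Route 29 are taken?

15

Sort by value density: Route 4 29/8≈3.62, Route 23 32/16≈2, Route 29 29/30≈0.967, Route 20 16/23≈0.696.
All 8 pallets of Route 4 fit (value 29) → 31 remain.
Route 23: take in full, 16 pallets for value 32 → 15 left.
Fill the last 15 pallets with part of Route 29: 15/30 of it earns 14.5.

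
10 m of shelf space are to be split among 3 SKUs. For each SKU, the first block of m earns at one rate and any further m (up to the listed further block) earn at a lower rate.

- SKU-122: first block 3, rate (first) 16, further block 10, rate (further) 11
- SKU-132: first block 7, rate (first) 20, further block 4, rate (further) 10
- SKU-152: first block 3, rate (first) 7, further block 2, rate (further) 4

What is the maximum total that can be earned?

Order all 6 blocks by rate: SKU-132/tier1 20 > SKU-122/tier1 16 > SKU-122/tier2 11 > SKU-132/tier2 10 > SKU-152/tier1 7 > SKU-152/tier2 4.
Fill SKU-132 tier1 block (7 at 20) — 3 left.
SKU-122/tier1 (16): +3 — 0 left.
Total = 20×7 + 16×3 = 188.

188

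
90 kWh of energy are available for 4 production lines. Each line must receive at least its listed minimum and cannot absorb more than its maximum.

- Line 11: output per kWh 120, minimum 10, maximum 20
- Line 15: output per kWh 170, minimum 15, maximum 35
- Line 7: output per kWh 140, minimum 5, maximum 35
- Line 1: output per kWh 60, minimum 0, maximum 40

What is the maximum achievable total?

13250

Meeting every minimum uses 10+15+5+0 = 30 kWh, leaving 60.
Highest output per kWh first: Line 15 170 > Line 7 140 > Line 11 120 > Line 1 60.
Give Line 15 20 more to hit its cap of 35 ; 40 left.
Line 7: +30 to 35 (cap) ; 10 left.
Line 11: +10 to 20 (cap) ; 0 left.
Total = 120×20 + 170×35 + 140×35 = 13250.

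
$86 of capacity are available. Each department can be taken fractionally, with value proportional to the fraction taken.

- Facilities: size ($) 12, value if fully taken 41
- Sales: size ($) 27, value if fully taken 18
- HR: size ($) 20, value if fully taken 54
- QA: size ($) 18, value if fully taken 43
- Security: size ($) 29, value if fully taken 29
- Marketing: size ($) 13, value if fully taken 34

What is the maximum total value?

Rank by value-to-size ratio: Facilities 41/12≈3.42, HR 54/20≈2.7, Marketing 34/13≈2.62, QA 43/18≈2.39, Security 29/29≈1, Sales 18/27≈0.667.
All 12 $ of Facilities fit (value 41) → 74 remain.
Take all of HR (20 $, value 54) → 54 $ left.
Marketing: take in full, 13 $ for value 34 → 41 left.
Take all of QA (18 $, value 43) → 23 $ left.
Only 23 $ remain; take 23/29 of Security for value 29×23/29 = 23.
Total value = 195.

195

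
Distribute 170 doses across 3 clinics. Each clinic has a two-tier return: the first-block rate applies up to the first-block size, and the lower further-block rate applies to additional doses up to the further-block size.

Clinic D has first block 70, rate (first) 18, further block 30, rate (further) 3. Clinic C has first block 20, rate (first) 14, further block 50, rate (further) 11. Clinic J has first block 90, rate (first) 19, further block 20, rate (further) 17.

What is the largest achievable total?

Treat each block as its own option and order by rate: Clinic J/first 19 > Clinic D/first 18 > Clinic J/second 17 > Clinic C/first 14 > Clinic C/second 11 > Clinic D/second 3.
Fill Clinic J first block (90 at 19) ; 80 left.
Fill Clinic D first block (70 at 18) ; 10 left.
Clinic J second at 17: only 10 left, fill 10.
Total = 19×90 + 18×70 + 17×10 = 3140.

3140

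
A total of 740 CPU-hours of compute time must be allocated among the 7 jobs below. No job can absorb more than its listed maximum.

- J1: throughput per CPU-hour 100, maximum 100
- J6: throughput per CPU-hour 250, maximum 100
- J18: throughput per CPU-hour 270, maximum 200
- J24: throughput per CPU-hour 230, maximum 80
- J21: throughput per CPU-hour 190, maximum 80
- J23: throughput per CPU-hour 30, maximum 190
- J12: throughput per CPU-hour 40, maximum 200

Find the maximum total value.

Highest throughput per CPU-hour first: J18 270 > J6 250 > J24 230 > J21 190 > J1 100 > J12 40 > J23 30.
J18 takes 200 to reach its cap of 200 — 540 left.
J6: +100 to 100 (cap) — 440 left.
Give J24 80 to hit its cap of 80 — 360 left.
J21: +80 to 80 (cap) — 280 left.
Give J1 100 to hit its cap of 100 — 180 left.
Only 180 left; J12 takes them to reach 180.
Total = 100×100 + 250×100 + 270×200 + 230×80 + 190×80 + 40×180 = 129800.

129800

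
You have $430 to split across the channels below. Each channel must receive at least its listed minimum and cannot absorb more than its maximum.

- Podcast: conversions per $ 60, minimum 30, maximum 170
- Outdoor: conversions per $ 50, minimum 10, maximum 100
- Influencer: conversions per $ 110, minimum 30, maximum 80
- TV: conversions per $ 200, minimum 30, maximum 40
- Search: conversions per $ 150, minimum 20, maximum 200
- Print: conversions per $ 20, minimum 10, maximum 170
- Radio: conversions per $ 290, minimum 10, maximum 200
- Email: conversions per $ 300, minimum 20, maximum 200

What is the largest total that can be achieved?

Meeting every minimum uses 30+10+30+30+20+10+10+20 = 160 $, leaving 270.
Rank by conversions per $: Email 300 > Radio 290 > TV 200 > Search 150 > Influencer 110 > Podcast 60 > Outdoor 50 > Print 20.
Email takes 180 more to reach its cap of 200 → 90 left.
Radio: +90 (room for 190) → 100. Pool exhausted.
Total = 60×30 + 50×10 + 110×30 + 200×30 + 150×20 + 20×10 + 290×100 + 300×200 = 103800.

103800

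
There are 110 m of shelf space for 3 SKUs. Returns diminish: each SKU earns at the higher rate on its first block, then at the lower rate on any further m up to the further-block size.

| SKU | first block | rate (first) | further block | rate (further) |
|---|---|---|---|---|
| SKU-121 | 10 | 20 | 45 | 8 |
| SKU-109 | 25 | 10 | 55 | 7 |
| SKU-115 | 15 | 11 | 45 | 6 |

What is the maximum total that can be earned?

Treat each block as its own option and order by rate: SKU-121/first 20 > SKU-115/first 11 > SKU-109/first 10 > SKU-121/second 8 > SKU-109/second 7 > SKU-115/second 6.
SKU-121 first at 20: fill all 10 → 100 left.
SKU-115 first at 11: fill all 15 → 85 left.
SKU-109/first (10): +25 → 60 left.
Fill SKU-121 second block (45 at 8) → 15 left.
SKU-109 second at 7: only 15 left, fill 15.
Total = 20×10 + 11×15 + 10×25 + 8×45 + 7×15 = 1080.

1080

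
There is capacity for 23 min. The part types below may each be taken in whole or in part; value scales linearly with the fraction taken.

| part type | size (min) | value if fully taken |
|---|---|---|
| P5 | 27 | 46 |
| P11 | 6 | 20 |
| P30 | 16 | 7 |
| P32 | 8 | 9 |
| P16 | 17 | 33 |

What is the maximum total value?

53

Sort by value density: P11 20/6≈3.33, P16 33/17≈1.94, P5 46/27≈1.7, P32 9/8≈1.12, P30 7/16≈0.438.
P11: take in full, 6 min for value 20 — 17 left.
Take all of P16 (17 min, value 33) — 0 min left.
Total value = 53.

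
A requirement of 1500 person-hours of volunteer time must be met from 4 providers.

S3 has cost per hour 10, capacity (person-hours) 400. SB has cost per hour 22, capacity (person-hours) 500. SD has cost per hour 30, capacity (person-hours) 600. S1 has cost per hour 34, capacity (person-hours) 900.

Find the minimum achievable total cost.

33000

Use providers in increasing cost order.
Take 400 from S3 at 10 — need 1100 more.
SB at 22: take all 500 person-hours — 600 still needed.
Take 600 from SD at 30 — need 0 more.
S1: unused.
Cost = 400×10 + 500×22 + 600×30 = 33000.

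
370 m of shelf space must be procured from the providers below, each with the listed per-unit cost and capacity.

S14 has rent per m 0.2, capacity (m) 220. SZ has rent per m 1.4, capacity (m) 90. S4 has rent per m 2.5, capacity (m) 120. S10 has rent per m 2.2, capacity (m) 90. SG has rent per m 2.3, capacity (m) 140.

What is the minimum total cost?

302

Fill from the cheapest provider first.
S14 (0.2): use full 220 ; 150 m to go.
Take 90 from SZ at 1.4 ; need 60 more.
S10 at 2.2: take 60 of its 90 ; requirement met.
SG, S4: unused.
Cost = 220×0.2 + 90×1.4 + 60×2.2 = 302.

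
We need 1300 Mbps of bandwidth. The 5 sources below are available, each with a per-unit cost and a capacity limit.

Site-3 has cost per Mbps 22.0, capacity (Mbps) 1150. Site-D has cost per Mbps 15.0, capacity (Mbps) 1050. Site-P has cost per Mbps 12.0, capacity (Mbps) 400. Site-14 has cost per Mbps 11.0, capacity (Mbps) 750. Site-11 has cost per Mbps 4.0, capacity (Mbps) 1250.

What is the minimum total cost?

5550

Use sources in increasing cost order.
Site-11 (4.0): use full 1250 → 50 Mbps to go.
Site-14 (11.0): take the remaining 50 → done.
Site-P, Site-D, Site-3: unused.
Cost = 1250×4.0 + 50×11.0 = 5550.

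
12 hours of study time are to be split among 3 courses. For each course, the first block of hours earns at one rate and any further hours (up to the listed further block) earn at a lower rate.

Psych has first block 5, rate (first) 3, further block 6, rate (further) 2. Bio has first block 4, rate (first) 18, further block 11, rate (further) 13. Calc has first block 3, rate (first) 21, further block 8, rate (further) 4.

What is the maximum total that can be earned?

200

Treat each block as its own option and order by rate: Calc/T1 21 > Bio/T1 18 > Bio/T2 13 > Calc/T2 4 > Psych/T1 3 > Psych/T2 2.
Fill Calc T1 block (3 at 21) ; 9 left.
Bio T1 at 18: fill all 4 ; 5 left.
Bio T2 at 13: only 5 left, fill 5.
Total = 21×3 + 18×4 + 13×5 = 200.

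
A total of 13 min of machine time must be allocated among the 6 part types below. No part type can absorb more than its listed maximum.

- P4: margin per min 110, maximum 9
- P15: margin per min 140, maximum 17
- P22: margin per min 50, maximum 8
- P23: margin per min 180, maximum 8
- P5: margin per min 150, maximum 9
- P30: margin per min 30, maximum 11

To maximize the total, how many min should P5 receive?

Rank by margin per min: P23 180 > P5 150 > P15 140 > P4 110 > P22 50 > P30 30.
P23 takes 8 to reach its cap of 8 — 5 left.
P5: +5 (room for 9) → 5. Pool exhausted.

5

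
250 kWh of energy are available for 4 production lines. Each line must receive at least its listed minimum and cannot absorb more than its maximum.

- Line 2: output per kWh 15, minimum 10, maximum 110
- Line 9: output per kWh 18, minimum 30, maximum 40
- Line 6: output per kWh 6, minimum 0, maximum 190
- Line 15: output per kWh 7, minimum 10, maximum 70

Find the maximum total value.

3040

Meeting every minimum uses 10+30+0+10 = 50 kWh, leaving 200.
Rank by output per kWh: Line 9 18 > Line 2 15 > Line 15 7 > Line 6 6.
Line 9 takes 10 more to reach its cap of 40 → 190 left.
Line 2: +100 to 110 (cap) → 90 left.
Give Line 15 60 more to hit its cap of 70 → 30 left.
Only 30 left; Line 6 takes them to reach 30.
Total = 15×110 + 18×40 + 6×30 + 7×70 = 3040.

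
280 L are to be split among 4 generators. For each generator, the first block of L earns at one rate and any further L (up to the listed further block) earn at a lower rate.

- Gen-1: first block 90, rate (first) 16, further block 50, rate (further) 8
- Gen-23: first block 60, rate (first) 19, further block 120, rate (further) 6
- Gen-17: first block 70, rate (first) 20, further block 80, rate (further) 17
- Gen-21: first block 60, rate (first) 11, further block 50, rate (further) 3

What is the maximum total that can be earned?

Treat each block as its own option and order by rate: Gen-17/tier1 20 > Gen-23/tier1 19 > Gen-17/tier2 17 > Gen-1/tier1 16 > Gen-21/tier1 11 > Gen-1/tier2 8 > Gen-23/tier2 6 > Gen-21/tier2 3.
Gen-17/tier1 (20): +70 → 210 left.
Fill Gen-23 tier1 block (60 at 19) → 150 left.
Fill Gen-17 tier2 block (80 at 17) → 70 left.
70 remain; put them into Gen-1 tier1 at 16.
Total = 20×70 + 19×60 + 17×80 + 16×70 = 5020.

5020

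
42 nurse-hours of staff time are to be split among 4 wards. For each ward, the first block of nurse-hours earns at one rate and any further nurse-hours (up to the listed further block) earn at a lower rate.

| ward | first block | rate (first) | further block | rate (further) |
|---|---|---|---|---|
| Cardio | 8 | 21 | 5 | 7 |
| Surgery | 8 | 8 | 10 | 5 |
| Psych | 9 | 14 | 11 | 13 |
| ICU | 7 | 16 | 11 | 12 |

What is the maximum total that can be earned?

Order all 8 blocks by rate: Cardio/tier1 21 > ICU/tier1 16 > Psych/tier1 14 > Psych/tier2 13 > ICU/tier2 12 > Surgery/tier1 8 > Cardio/tier2 7 > Surgery/tier2 5.
Cardio tier1 at 21: fill all 8 → 34 left.
Fill ICU tier1 block (7 at 16) → 27 left.
Psych/tier1 (14): +9 → 18 left.
Psych/tier2 (13): +11 → 7 left.
ICU/tier2: +7 of 11 at 12; pool empty.
Total = 21×8 + 16×7 + 14×9 + 13×11 + 12×7 = 633.

633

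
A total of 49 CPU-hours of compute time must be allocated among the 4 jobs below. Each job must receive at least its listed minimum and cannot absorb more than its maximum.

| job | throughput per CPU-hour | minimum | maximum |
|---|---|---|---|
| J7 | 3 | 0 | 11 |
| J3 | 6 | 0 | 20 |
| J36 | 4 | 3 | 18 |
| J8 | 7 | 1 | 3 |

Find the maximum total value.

237

Meeting every minimum uses 0+0+3+1 = 4 CPU-hours, leaving 45.
Highest throughput per CPU-hour first: J8 7 > J3 6 > J36 4 > J7 3.
J8: +2 to 3 (cap) → 43 left.
J3: +20 to 20 (cap) → 23 left.
J36: +15 to 18 (cap) → 8 left.
J7: +8 (room for 11) → 8. Pool exhausted.
Total = 3×8 + 6×20 + 4×18 + 7×3 = 237.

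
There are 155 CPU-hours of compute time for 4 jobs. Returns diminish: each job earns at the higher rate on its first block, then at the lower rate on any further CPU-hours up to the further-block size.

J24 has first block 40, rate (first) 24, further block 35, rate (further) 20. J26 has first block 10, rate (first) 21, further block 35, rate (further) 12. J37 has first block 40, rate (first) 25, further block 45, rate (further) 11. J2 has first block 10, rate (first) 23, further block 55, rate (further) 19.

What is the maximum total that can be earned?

Order all 8 blocks by rate: J37/tier1 25 > J24/tier1 24 > J2/tier1 23 > J26/tier1 21 > J24/tier2 20 > J2/tier2 19 > J26/tier2 12 > J37/tier2 11.
J37 tier1 at 25: fill all 40 → 115 left.
J24/tier1 (24): +40 → 75 left.
J2 tier1 at 23: fill all 10 → 65 left.
J26 tier1 at 21: fill all 10 → 55 left.
Fill J24 tier2 block (35 at 20) → 20 left.
20 remain; put them into J2 tier2 at 19.
Total = 25×40 + 24×40 + 23×10 + 21×10 + 20×35 + 19×20 = 3480.

3480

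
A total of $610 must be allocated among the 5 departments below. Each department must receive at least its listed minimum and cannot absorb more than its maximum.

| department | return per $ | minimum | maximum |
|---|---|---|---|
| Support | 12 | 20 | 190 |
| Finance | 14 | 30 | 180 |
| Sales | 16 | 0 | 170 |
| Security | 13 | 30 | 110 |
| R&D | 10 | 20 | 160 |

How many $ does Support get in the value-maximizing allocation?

130

Meeting every minimum uses 20+30+0+30+20 = 100 $, leaving 510.
Highest return per $ first: Sales 16 > Finance 14 > Security 13 > Support 12 > R&D 10.
Sales: +170 to 170 (cap) — 340 left.
Finance: +150 to 180 (cap) — 190 left.
Security takes 80 more to reach its cap of 110 — 110 left.
Support has room for 170 more but only 110 remain, so it gets 130.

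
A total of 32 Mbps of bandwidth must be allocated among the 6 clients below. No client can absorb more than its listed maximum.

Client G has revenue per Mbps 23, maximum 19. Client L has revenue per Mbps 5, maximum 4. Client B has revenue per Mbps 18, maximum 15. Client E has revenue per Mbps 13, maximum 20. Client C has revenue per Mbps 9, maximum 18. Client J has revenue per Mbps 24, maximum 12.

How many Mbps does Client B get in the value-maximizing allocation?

Order the clients by revenue per Mbps: Client J 24 > Client G 23 > Client B 18 > Client E 13 > Client C 9 > Client L 5.
Give Client J 12 to hit its cap of 12 — 20 left.
Client G: +19 to 19 (cap) — 1 left.
Client B: +1 (room for 15) → 1. Pool exhausted.

1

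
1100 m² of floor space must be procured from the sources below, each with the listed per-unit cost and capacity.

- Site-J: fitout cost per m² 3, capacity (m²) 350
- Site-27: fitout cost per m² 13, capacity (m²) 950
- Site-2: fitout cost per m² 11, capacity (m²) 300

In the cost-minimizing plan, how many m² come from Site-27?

Use sources in increasing cost order.
Take 350 from Site-J at 3 — need 750 more.
Site-2 at 11: take all 300 m² — 450 still needed.
Site-27 at 13: take 450 of its 950 — requirement met.

450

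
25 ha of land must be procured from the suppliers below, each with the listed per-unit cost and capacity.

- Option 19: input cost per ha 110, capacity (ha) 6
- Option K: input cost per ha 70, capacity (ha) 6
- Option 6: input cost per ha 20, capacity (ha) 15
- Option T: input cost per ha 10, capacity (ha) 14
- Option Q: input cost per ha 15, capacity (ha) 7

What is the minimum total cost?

Fill from the cheapest supplier first.
Option T at 10: take all 14 ha → 11 still needed.
Take 7 from Option Q at 15 → need 4 more.
Option 6 at 20: take 4 of its 15 → requirement met.
Option K, Option 19: unused.
Cost = 14×10 + 7×15 + 4×20 = 325.

325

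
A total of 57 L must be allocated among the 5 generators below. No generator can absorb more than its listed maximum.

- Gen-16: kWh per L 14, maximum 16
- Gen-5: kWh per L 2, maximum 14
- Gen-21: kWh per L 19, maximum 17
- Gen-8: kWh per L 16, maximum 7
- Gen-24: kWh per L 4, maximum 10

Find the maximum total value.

Order the generators by kWh per L: Gen-21 19 > Gen-8 16 > Gen-16 14 > Gen-24 4 > Gen-5 2.
Give Gen-21 17 to hit its cap of 17 — 40 left.
Give Gen-8 7 to hit its cap of 7 — 33 left.
Gen-16 takes 16 to reach its cap of 16 — 17 left.
Gen-24 takes 10 to reach its cap of 10 — 7 left.
Only 7 left; Gen-5 takes them to reach 7.
Total = 14×16 + 2×7 + 19×17 + 16×7 + 4×10 = 713.

713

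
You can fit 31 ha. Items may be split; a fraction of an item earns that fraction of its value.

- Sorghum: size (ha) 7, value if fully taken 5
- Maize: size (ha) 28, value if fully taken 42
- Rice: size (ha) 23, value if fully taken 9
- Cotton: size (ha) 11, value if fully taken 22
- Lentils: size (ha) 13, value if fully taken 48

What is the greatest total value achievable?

80.5

Rank by value-to-size ratio: Lentils 48/13≈3.69, Cotton 22/11≈2, Maize 42/28≈1.5, Sorghum 5/7≈0.714, Rice 9/23≈0.391.
Take all of Lentils (13 ha, value 48) — 18 ha left.
Cotton: take in full, 11 ha for value 22 — 7 left.
7 ha left: a 7/28 share of Maize gives 42×7/28 = 10.5.
Total value = 80.5.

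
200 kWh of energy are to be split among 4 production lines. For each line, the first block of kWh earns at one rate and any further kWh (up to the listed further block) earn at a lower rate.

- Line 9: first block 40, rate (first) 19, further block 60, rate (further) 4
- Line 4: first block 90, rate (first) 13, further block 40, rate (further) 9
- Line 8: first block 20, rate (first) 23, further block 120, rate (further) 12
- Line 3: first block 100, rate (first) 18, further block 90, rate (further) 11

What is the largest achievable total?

3540

Rank every tier by rate: Line 8/T1 23 > Line 9/T1 19 > Line 3/T1 18 > Line 4/T1 13 > Line 8/T2 12 > Line 3/T2 11 > Line 4/T2 9 > Line 9/T2 4.
Line 8/T1 (23): +20 → 180 left.
Line 9 T1 at 19: fill all 40 → 140 left.
Line 3 T1 at 18: fill all 100 → 40 left.
Line 4 T1 at 13: only 40 left, fill 40.
Total = 23×20 + 19×40 + 18×100 + 13×40 = 3540.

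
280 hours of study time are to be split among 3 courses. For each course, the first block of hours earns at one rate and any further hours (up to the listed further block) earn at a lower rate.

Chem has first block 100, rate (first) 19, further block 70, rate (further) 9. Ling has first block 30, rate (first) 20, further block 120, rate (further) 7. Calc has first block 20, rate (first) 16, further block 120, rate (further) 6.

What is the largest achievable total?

3870

Treat each block as its own option and order by rate: Ling/T1 20 > Chem/T1 19 > Calc/T1 16 > Chem/T2 9 > Ling/T2 7 > Calc/T2 6.
Ling T1 at 20: fill all 30 ; 250 left.
Fill Chem T1 block (100 at 19) ; 150 left.
Fill Calc T1 block (20 at 16) ; 130 left.
Fill Chem T2 block (70 at 9) ; 60 left.
Ling/T2: +60 of 120 at 7; pool empty.
Total = 20×30 + 19×100 + 16×20 + 9×70 + 7×60 = 3870.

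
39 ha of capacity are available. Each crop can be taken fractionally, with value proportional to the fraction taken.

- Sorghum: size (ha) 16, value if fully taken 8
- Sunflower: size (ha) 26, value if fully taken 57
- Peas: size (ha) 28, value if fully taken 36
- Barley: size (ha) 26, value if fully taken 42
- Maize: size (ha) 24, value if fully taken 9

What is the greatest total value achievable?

Rank by value-to-size ratio: Sunflower 57/26≈2.19, Barley 42/26≈1.62, Peas 36/28≈1.29, Sorghum 8/16≈0.5, Maize 9/24≈0.375.
Take all of Sunflower (26 ha, value 57) — 13 ha left.
Fill the last 13 ha with part of Barley: 13/26 of it earns 21.
Total value = 78.

78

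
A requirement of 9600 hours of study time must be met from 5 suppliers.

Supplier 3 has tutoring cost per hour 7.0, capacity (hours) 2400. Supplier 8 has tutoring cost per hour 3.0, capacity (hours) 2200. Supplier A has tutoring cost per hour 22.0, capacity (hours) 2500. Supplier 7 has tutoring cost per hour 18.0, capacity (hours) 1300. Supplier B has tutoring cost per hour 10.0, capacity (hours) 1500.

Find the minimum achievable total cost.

Use suppliers in increasing cost order.
Take 2200 from Supplier 8 at 3.0 ; need 7400 more.
Supplier 3 at 7.0: take all 2400 hours ; 5000 still needed.
Take 1500 from Supplier B at 10.0 ; need 3500 more.
Take 1300 from Supplier 7 at 18.0 ; need 2200 more.
Supplier A at 22.0: take 2200 of its 2500 ; requirement met.
Cost = 2200×3.0 + 2400×7.0 + 1500×10.0 + 1300×18.0 + 2200×22.0 = 110200.

110200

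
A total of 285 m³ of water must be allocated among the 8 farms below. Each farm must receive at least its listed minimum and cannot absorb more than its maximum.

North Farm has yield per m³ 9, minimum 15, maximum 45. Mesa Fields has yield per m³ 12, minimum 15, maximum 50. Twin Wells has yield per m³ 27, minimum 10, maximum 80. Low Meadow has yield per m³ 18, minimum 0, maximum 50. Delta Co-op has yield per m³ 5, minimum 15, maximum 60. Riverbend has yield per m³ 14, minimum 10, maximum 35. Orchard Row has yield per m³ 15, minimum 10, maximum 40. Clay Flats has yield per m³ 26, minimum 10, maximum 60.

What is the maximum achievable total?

5750

Meeting every minimum uses 15+15+10+0+15+10+10+10 = 85 m³, leaving 200.
Highest yield per m³ first: Twin Wells 27 > Clay Flats 26 > Low Meadow 18 > Orchard Row 15 > Riverbend 14 > Mesa Fields 12 > North Farm 9 > Delta Co-op 5.
Give Twin Wells 70 more to hit its cap of 80 — 130 left.
Clay Flats: +50 to 60 (cap) — 80 left.
Low Meadow: +50 to 50 (cap) — 30 left.
Give Orchard Row 30 more to hit its cap of 40 — 0 left.
Total = 9×15 + 12×15 + 27×80 + 18×50 + 5×15 + 14×10 + 15×40 + 26×60 = 5750.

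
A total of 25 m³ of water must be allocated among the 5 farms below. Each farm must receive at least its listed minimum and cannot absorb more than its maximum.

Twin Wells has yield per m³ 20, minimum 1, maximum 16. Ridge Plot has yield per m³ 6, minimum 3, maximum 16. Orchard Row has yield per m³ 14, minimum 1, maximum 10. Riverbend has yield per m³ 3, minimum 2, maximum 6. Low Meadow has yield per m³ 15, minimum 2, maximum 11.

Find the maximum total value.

Meeting every minimum uses 1+3+1+2+2 = 9 m³, leaving 16.
Highest yield per m³ first: Twin Wells 20 > Low Meadow 15 > Orchard Row 14 > Ridge Plot 6 > Riverbend 3.
Twin Wells takes 15 more to reach its cap of 16 → 1 left.
Only 1 left; Low Meadow takes them to reach 3.
Total = 20×16 + 6×3 + 14×1 + 3×2 + 15×3 = 403.

403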